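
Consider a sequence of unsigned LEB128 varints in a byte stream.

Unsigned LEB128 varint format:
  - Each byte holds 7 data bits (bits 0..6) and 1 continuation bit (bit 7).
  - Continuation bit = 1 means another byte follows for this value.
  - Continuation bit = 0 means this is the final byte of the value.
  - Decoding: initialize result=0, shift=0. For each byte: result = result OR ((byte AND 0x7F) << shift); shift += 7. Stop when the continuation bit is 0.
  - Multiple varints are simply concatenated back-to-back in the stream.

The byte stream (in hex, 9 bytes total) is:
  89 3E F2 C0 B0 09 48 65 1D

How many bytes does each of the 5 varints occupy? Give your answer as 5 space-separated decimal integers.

  byte[0]=0x89 cont=1 payload=0x09=9: acc |= 9<<0 -> acc=9 shift=7
  byte[1]=0x3E cont=0 payload=0x3E=62: acc |= 62<<7 -> acc=7945 shift=14 [end]
Varint 1: bytes[0:2] = 89 3E -> value 7945 (2 byte(s))
  byte[2]=0xF2 cont=1 payload=0x72=114: acc |= 114<<0 -> acc=114 shift=7
  byte[3]=0xC0 cont=1 payload=0x40=64: acc |= 64<<7 -> acc=8306 shift=14
  byte[4]=0xB0 cont=1 payload=0x30=48: acc |= 48<<14 -> acc=794738 shift=21
  byte[5]=0x09 cont=0 payload=0x09=9: acc |= 9<<21 -> acc=19669106 shift=28 [end]
Varint 2: bytes[2:6] = F2 C0 B0 09 -> value 19669106 (4 byte(s))
  byte[6]=0x48 cont=0 payload=0x48=72: acc |= 72<<0 -> acc=72 shift=7 [end]
Varint 3: bytes[6:7] = 48 -> value 72 (1 byte(s))
  byte[7]=0x65 cont=0 payload=0x65=101: acc |= 101<<0 -> acc=101 shift=7 [end]
Varint 4: bytes[7:8] = 65 -> value 101 (1 byte(s))
  byte[8]=0x1D cont=0 payload=0x1D=29: acc |= 29<<0 -> acc=29 shift=7 [end]
Varint 5: bytes[8:9] = 1D -> value 29 (1 byte(s))

Answer: 2 4 1 1 1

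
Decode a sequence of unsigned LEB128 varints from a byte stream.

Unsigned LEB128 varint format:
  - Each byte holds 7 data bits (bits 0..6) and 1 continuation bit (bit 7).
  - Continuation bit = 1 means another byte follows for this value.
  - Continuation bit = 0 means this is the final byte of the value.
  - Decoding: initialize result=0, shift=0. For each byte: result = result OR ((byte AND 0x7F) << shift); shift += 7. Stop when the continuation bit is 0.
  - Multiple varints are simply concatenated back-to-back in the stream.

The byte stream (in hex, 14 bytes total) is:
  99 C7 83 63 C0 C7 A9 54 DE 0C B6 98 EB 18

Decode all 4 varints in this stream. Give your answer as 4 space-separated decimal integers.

  byte[0]=0x99 cont=1 payload=0x19=25: acc |= 25<<0 -> acc=25 shift=7
  byte[1]=0xC7 cont=1 payload=0x47=71: acc |= 71<<7 -> acc=9113 shift=14
  byte[2]=0x83 cont=1 payload=0x03=3: acc |= 3<<14 -> acc=58265 shift=21
  byte[3]=0x63 cont=0 payload=0x63=99: acc |= 99<<21 -> acc=207676313 shift=28 [end]
Varint 1: bytes[0:4] = 99 C7 83 63 -> value 207676313 (4 byte(s))
  byte[4]=0xC0 cont=1 payload=0x40=64: acc |= 64<<0 -> acc=64 shift=7
  byte[5]=0xC7 cont=1 payload=0x47=71: acc |= 71<<7 -> acc=9152 shift=14
  byte[6]=0xA9 cont=1 payload=0x29=41: acc |= 41<<14 -> acc=680896 shift=21
  byte[7]=0x54 cont=0 payload=0x54=84: acc |= 84<<21 -> acc=176841664 shift=28 [end]
Varint 2: bytes[4:8] = C0 C7 A9 54 -> value 176841664 (4 byte(s))
  byte[8]=0xDE cont=1 payload=0x5E=94: acc |= 94<<0 -> acc=94 shift=7
  byte[9]=0x0C cont=0 payload=0x0C=12: acc |= 12<<7 -> acc=1630 shift=14 [end]
Varint 3: bytes[8:10] = DE 0C -> value 1630 (2 byte(s))
  byte[10]=0xB6 cont=1 payload=0x36=54: acc |= 54<<0 -> acc=54 shift=7
  byte[11]=0x98 cont=1 payload=0x18=24: acc |= 24<<7 -> acc=3126 shift=14
  byte[12]=0xEB cont=1 payload=0x6B=107: acc |= 107<<14 -> acc=1756214 shift=21
  byte[13]=0x18 cont=0 payload=0x18=24: acc |= 24<<21 -> acc=52087862 shift=28 [end]
Varint 4: bytes[10:14] = B6 98 EB 18 -> value 52087862 (4 byte(s))

Answer: 207676313 176841664 1630 52087862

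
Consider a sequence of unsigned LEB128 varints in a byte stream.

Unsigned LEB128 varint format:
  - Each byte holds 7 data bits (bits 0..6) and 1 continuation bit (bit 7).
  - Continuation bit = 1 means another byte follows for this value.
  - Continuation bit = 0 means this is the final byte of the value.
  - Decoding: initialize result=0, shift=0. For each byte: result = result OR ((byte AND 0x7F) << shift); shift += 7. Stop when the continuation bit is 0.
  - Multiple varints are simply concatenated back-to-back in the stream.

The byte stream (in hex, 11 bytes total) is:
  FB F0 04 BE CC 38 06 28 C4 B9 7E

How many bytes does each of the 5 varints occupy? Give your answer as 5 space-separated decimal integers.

Answer: 3 3 1 1 3

Derivation:
  byte[0]=0xFB cont=1 payload=0x7B=123: acc |= 123<<0 -> acc=123 shift=7
  byte[1]=0xF0 cont=1 payload=0x70=112: acc |= 112<<7 -> acc=14459 shift=14
  byte[2]=0x04 cont=0 payload=0x04=4: acc |= 4<<14 -> acc=79995 shift=21 [end]
Varint 1: bytes[0:3] = FB F0 04 -> value 79995 (3 byte(s))
  byte[3]=0xBE cont=1 payload=0x3E=62: acc |= 62<<0 -> acc=62 shift=7
  byte[4]=0xCC cont=1 payload=0x4C=76: acc |= 76<<7 -> acc=9790 shift=14
  byte[5]=0x38 cont=0 payload=0x38=56: acc |= 56<<14 -> acc=927294 shift=21 [end]
Varint 2: bytes[3:6] = BE CC 38 -> value 927294 (3 byte(s))
  byte[6]=0x06 cont=0 payload=0x06=6: acc |= 6<<0 -> acc=6 shift=7 [end]
Varint 3: bytes[6:7] = 06 -> value 6 (1 byte(s))
  byte[7]=0x28 cont=0 payload=0x28=40: acc |= 40<<0 -> acc=40 shift=7 [end]
Varint 4: bytes[7:8] = 28 -> value 40 (1 byte(s))
  byte[8]=0xC4 cont=1 payload=0x44=68: acc |= 68<<0 -> acc=68 shift=7
  byte[9]=0xB9 cont=1 payload=0x39=57: acc |= 57<<7 -> acc=7364 shift=14
  byte[10]=0x7E cont=0 payload=0x7E=126: acc |= 126<<14 -> acc=2071748 shift=21 [end]
Varint 5: bytes[8:11] = C4 B9 7E -> value 2071748 (3 byte(s))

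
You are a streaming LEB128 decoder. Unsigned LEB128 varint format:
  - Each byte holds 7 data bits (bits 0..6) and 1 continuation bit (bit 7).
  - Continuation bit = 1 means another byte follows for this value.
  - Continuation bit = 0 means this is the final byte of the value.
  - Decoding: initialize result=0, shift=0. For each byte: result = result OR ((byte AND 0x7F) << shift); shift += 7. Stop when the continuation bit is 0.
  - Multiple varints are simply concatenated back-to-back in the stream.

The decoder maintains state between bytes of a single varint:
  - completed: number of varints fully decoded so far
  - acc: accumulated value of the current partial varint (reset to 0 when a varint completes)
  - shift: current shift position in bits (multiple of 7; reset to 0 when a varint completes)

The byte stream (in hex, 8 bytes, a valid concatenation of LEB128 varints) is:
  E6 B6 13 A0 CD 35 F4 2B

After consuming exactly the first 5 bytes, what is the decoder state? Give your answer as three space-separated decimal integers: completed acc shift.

byte[0]=0xE6 cont=1 payload=0x66: acc |= 102<<0 -> completed=0 acc=102 shift=7
byte[1]=0xB6 cont=1 payload=0x36: acc |= 54<<7 -> completed=0 acc=7014 shift=14
byte[2]=0x13 cont=0 payload=0x13: varint #1 complete (value=318310); reset -> completed=1 acc=0 shift=0
byte[3]=0xA0 cont=1 payload=0x20: acc |= 32<<0 -> completed=1 acc=32 shift=7
byte[4]=0xCD cont=1 payload=0x4D: acc |= 77<<7 -> completed=1 acc=9888 shift=14

Answer: 1 9888 14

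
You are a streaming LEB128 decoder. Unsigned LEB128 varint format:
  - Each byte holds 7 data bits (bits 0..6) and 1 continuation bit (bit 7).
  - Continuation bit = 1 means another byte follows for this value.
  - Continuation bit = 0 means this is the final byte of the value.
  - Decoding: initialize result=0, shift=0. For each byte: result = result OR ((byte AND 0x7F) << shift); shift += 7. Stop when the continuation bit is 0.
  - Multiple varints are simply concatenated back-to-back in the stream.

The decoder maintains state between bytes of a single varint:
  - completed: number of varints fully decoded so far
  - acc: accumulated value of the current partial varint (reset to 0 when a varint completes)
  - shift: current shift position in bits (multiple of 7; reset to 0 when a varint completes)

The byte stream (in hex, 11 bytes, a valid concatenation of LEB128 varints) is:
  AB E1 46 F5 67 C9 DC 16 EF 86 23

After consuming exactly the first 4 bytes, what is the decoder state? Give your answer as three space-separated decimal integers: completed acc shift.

byte[0]=0xAB cont=1 payload=0x2B: acc |= 43<<0 -> completed=0 acc=43 shift=7
byte[1]=0xE1 cont=1 payload=0x61: acc |= 97<<7 -> completed=0 acc=12459 shift=14
byte[2]=0x46 cont=0 payload=0x46: varint #1 complete (value=1159339); reset -> completed=1 acc=0 shift=0
byte[3]=0xF5 cont=1 payload=0x75: acc |= 117<<0 -> completed=1 acc=117 shift=7

Answer: 1 117 7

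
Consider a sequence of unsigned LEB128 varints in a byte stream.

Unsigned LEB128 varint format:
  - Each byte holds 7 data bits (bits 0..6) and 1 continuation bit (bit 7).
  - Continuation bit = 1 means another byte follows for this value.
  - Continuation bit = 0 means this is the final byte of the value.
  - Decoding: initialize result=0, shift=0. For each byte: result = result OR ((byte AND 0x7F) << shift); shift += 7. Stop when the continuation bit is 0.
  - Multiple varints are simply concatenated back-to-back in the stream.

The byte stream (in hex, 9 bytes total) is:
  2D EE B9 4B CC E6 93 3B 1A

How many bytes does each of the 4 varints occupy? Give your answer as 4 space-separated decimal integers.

  byte[0]=0x2D cont=0 payload=0x2D=45: acc |= 45<<0 -> acc=45 shift=7 [end]
Varint 1: bytes[0:1] = 2D -> value 45 (1 byte(s))
  byte[1]=0xEE cont=1 payload=0x6E=110: acc |= 110<<0 -> acc=110 shift=7
  byte[2]=0xB9 cont=1 payload=0x39=57: acc |= 57<<7 -> acc=7406 shift=14
  byte[3]=0x4B cont=0 payload=0x4B=75: acc |= 75<<14 -> acc=1236206 shift=21 [end]
Varint 2: bytes[1:4] = EE B9 4B -> value 1236206 (3 byte(s))
  byte[4]=0xCC cont=1 payload=0x4C=76: acc |= 76<<0 -> acc=76 shift=7
  byte[5]=0xE6 cont=1 payload=0x66=102: acc |= 102<<7 -> acc=13132 shift=14
  byte[6]=0x93 cont=1 payload=0x13=19: acc |= 19<<14 -> acc=324428 shift=21
  byte[7]=0x3B cont=0 payload=0x3B=59: acc |= 59<<21 -> acc=124056396 shift=28 [end]
Varint 3: bytes[4:8] = CC E6 93 3B -> value 124056396 (4 byte(s))
  byte[8]=0x1A cont=0 payload=0x1A=26: acc |= 26<<0 -> acc=26 shift=7 [end]
Varint 4: bytes[8:9] = 1A -> value 26 (1 byte(s))

Answer: 1 3 4 1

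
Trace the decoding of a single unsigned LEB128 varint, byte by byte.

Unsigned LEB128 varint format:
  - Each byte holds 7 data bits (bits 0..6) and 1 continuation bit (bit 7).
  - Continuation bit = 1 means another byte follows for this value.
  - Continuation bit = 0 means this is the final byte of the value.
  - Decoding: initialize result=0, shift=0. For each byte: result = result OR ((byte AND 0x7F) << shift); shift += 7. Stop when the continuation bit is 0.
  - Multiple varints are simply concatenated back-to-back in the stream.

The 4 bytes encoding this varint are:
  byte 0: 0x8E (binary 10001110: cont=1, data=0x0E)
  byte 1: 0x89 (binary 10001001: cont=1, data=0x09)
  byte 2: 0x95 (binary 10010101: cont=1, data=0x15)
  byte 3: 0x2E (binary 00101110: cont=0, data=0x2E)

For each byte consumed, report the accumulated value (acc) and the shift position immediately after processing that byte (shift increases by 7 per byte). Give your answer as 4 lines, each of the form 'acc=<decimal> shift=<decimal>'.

Answer: acc=14 shift=7
acc=1166 shift=14
acc=345230 shift=21
acc=96814222 shift=28

Derivation:
byte 0=0x8E: payload=0x0E=14, contrib = 14<<0 = 14; acc -> 14, shift -> 7
byte 1=0x89: payload=0x09=9, contrib = 9<<7 = 1152; acc -> 1166, shift -> 14
byte 2=0x95: payload=0x15=21, contrib = 21<<14 = 344064; acc -> 345230, shift -> 21
byte 3=0x2E: payload=0x2E=46, contrib = 46<<21 = 96468992; acc -> 96814222, shift -> 28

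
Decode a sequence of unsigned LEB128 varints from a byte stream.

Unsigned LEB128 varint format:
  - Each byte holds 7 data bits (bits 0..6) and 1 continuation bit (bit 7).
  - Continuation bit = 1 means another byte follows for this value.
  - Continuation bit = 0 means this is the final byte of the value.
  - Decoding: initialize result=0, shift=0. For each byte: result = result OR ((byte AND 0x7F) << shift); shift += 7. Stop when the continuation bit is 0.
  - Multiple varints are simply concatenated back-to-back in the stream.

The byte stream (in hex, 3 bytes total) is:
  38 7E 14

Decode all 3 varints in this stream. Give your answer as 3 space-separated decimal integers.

Answer: 56 126 20

Derivation:
  byte[0]=0x38 cont=0 payload=0x38=56: acc |= 56<<0 -> acc=56 shift=7 [end]
Varint 1: bytes[0:1] = 38 -> value 56 (1 byte(s))
  byte[1]=0x7E cont=0 payload=0x7E=126: acc |= 126<<0 -> acc=126 shift=7 [end]
Varint 2: bytes[1:2] = 7E -> value 126 (1 byte(s))
  byte[2]=0x14 cont=0 payload=0x14=20: acc |= 20<<0 -> acc=20 shift=7 [end]
Varint 3: bytes[2:3] = 14 -> value 20 (1 byte(s))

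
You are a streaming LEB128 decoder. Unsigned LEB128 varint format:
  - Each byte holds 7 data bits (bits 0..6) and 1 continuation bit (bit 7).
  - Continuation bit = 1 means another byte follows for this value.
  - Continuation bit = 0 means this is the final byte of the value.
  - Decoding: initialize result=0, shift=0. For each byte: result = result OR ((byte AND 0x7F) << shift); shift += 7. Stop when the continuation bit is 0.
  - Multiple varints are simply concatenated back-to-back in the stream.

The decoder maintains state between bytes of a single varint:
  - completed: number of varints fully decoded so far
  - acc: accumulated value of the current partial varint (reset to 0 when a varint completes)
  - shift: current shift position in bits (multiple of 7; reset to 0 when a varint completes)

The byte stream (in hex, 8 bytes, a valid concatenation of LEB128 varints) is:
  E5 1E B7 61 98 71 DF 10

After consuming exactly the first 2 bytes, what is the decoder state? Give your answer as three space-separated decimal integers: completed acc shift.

byte[0]=0xE5 cont=1 payload=0x65: acc |= 101<<0 -> completed=0 acc=101 shift=7
byte[1]=0x1E cont=0 payload=0x1E: varint #1 complete (value=3941); reset -> completed=1 acc=0 shift=0

Answer: 1 0 0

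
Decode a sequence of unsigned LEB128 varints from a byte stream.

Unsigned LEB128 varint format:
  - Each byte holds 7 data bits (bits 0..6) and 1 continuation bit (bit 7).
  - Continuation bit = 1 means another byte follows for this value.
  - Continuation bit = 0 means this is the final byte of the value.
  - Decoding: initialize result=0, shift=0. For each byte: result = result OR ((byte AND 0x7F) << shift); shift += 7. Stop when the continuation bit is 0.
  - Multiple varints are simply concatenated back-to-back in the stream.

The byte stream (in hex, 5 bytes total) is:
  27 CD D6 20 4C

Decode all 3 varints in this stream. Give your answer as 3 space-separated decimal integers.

Answer: 39 535373 76

Derivation:
  byte[0]=0x27 cont=0 payload=0x27=39: acc |= 39<<0 -> acc=39 shift=7 [end]
Varint 1: bytes[0:1] = 27 -> value 39 (1 byte(s))
  byte[1]=0xCD cont=1 payload=0x4D=77: acc |= 77<<0 -> acc=77 shift=7
  byte[2]=0xD6 cont=1 payload=0x56=86: acc |= 86<<7 -> acc=11085 shift=14
  byte[3]=0x20 cont=0 payload=0x20=32: acc |= 32<<14 -> acc=535373 shift=21 [end]
Varint 2: bytes[1:4] = CD D6 20 -> value 535373 (3 byte(s))
  byte[4]=0x4C cont=0 payload=0x4C=76: acc |= 76<<0 -> acc=76 shift=7 [end]
Varint 3: bytes[4:5] = 4C -> value 76 (1 byte(s))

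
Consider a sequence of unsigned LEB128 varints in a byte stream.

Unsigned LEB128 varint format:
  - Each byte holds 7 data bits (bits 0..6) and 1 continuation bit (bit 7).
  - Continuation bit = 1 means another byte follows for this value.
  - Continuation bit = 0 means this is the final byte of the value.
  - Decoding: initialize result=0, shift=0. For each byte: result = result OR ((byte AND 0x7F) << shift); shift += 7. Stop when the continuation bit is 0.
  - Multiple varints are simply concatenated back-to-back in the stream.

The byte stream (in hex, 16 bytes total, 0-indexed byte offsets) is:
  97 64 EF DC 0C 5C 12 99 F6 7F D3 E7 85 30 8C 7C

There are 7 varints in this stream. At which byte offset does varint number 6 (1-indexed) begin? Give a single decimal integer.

  byte[0]=0x97 cont=1 payload=0x17=23: acc |= 23<<0 -> acc=23 shift=7
  byte[1]=0x64 cont=0 payload=0x64=100: acc |= 100<<7 -> acc=12823 shift=14 [end]
Varint 1: bytes[0:2] = 97 64 -> value 12823 (2 byte(s))
  byte[2]=0xEF cont=1 payload=0x6F=111: acc |= 111<<0 -> acc=111 shift=7
  byte[3]=0xDC cont=1 payload=0x5C=92: acc |= 92<<7 -> acc=11887 shift=14
  byte[4]=0x0C cont=0 payload=0x0C=12: acc |= 12<<14 -> acc=208495 shift=21 [end]
Varint 2: bytes[2:5] = EF DC 0C -> value 208495 (3 byte(s))
  byte[5]=0x5C cont=0 payload=0x5C=92: acc |= 92<<0 -> acc=92 shift=7 [end]
Varint 3: bytes[5:6] = 5C -> value 92 (1 byte(s))
  byte[6]=0x12 cont=0 payload=0x12=18: acc |= 18<<0 -> acc=18 shift=7 [end]
Varint 4: bytes[6:7] = 12 -> value 18 (1 byte(s))
  byte[7]=0x99 cont=1 payload=0x19=25: acc |= 25<<0 -> acc=25 shift=7
  byte[8]=0xF6 cont=1 payload=0x76=118: acc |= 118<<7 -> acc=15129 shift=14
  byte[9]=0x7F cont=0 payload=0x7F=127: acc |= 127<<14 -> acc=2095897 shift=21 [end]
Varint 5: bytes[7:10] = 99 F6 7F -> value 2095897 (3 byte(s))
  byte[10]=0xD3 cont=1 payload=0x53=83: acc |= 83<<0 -> acc=83 shift=7
  byte[11]=0xE7 cont=1 payload=0x67=103: acc |= 103<<7 -> acc=13267 shift=14
  byte[12]=0x85 cont=1 payload=0x05=5: acc |= 5<<14 -> acc=95187 shift=21
  byte[13]=0x30 cont=0 payload=0x30=48: acc |= 48<<21 -> acc=100758483 shift=28 [end]
Varint 6: bytes[10:14] = D3 E7 85 30 -> value 100758483 (4 byte(s))
  byte[14]=0x8C cont=1 payload=0x0C=12: acc |= 12<<0 -> acc=12 shift=7
  byte[15]=0x7C cont=0 payload=0x7C=124: acc |= 124<<7 -> acc=15884 shift=14 [end]
Varint 7: bytes[14:16] = 8C 7C -> value 15884 (2 byte(s))

Answer: 10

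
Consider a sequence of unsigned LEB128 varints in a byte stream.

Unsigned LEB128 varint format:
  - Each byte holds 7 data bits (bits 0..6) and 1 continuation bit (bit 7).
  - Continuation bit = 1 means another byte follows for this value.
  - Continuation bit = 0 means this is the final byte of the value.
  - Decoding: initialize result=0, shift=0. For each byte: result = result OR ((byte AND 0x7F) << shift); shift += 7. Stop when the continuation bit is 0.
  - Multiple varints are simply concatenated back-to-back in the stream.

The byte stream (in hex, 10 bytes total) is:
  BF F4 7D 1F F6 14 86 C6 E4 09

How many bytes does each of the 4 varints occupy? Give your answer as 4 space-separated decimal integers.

  byte[0]=0xBF cont=1 payload=0x3F=63: acc |= 63<<0 -> acc=63 shift=7
  byte[1]=0xF4 cont=1 payload=0x74=116: acc |= 116<<7 -> acc=14911 shift=14
  byte[2]=0x7D cont=0 payload=0x7D=125: acc |= 125<<14 -> acc=2062911 shift=21 [end]
Varint 1: bytes[0:3] = BF F4 7D -> value 2062911 (3 byte(s))
  byte[3]=0x1F cont=0 payload=0x1F=31: acc |= 31<<0 -> acc=31 shift=7 [end]
Varint 2: bytes[3:4] = 1F -> value 31 (1 byte(s))
  byte[4]=0xF6 cont=1 payload=0x76=118: acc |= 118<<0 -> acc=118 shift=7
  byte[5]=0x14 cont=0 payload=0x14=20: acc |= 20<<7 -> acc=2678 shift=14 [end]
Varint 3: bytes[4:6] = F6 14 -> value 2678 (2 byte(s))
  byte[6]=0x86 cont=1 payload=0x06=6: acc |= 6<<0 -> acc=6 shift=7
  byte[7]=0xC6 cont=1 payload=0x46=70: acc |= 70<<7 -> acc=8966 shift=14
  byte[8]=0xE4 cont=1 payload=0x64=100: acc |= 100<<14 -> acc=1647366 shift=21
  byte[9]=0x09 cont=0 payload=0x09=9: acc |= 9<<21 -> acc=20521734 shift=28 [end]
Varint 4: bytes[6:10] = 86 C6 E4 09 -> value 20521734 (4 byte(s))

Answer: 3 1 2 4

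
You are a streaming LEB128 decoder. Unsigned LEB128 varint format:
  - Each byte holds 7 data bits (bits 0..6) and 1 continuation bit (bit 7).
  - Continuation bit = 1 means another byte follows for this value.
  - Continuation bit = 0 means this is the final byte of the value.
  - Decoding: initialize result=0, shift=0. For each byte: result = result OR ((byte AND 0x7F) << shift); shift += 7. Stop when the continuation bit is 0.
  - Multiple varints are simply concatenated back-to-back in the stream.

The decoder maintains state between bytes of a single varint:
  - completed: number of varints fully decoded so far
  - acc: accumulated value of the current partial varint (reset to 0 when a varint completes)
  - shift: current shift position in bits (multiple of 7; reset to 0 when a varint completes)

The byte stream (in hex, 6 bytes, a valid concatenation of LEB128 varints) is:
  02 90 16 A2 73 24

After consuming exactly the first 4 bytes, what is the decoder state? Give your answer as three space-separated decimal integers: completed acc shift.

byte[0]=0x02 cont=0 payload=0x02: varint #1 complete (value=2); reset -> completed=1 acc=0 shift=0
byte[1]=0x90 cont=1 payload=0x10: acc |= 16<<0 -> completed=1 acc=16 shift=7
byte[2]=0x16 cont=0 payload=0x16: varint #2 complete (value=2832); reset -> completed=2 acc=0 shift=0
byte[3]=0xA2 cont=1 payload=0x22: acc |= 34<<0 -> completed=2 acc=34 shift=7

Answer: 2 34 7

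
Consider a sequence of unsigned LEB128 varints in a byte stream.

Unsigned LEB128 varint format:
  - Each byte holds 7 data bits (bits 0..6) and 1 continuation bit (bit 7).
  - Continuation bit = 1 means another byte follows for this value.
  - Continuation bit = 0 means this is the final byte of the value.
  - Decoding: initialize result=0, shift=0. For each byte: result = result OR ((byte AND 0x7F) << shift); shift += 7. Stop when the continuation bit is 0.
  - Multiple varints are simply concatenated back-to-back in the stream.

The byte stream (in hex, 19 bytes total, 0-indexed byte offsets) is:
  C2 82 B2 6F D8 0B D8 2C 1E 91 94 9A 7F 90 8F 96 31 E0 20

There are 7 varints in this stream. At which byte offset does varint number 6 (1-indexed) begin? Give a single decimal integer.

  byte[0]=0xC2 cont=1 payload=0x42=66: acc |= 66<<0 -> acc=66 shift=7
  byte[1]=0x82 cont=1 payload=0x02=2: acc |= 2<<7 -> acc=322 shift=14
  byte[2]=0xB2 cont=1 payload=0x32=50: acc |= 50<<14 -> acc=819522 shift=21
  byte[3]=0x6F cont=0 payload=0x6F=111: acc |= 111<<21 -> acc=233603394 shift=28 [end]
Varint 1: bytes[0:4] = C2 82 B2 6F -> value 233603394 (4 byte(s))
  byte[4]=0xD8 cont=1 payload=0x58=88: acc |= 88<<0 -> acc=88 shift=7
  byte[5]=0x0B cont=0 payload=0x0B=11: acc |= 11<<7 -> acc=1496 shift=14 [end]
Varint 2: bytes[4:6] = D8 0B -> value 1496 (2 byte(s))
  byte[6]=0xD8 cont=1 payload=0x58=88: acc |= 88<<0 -> acc=88 shift=7
  byte[7]=0x2C cont=0 payload=0x2C=44: acc |= 44<<7 -> acc=5720 shift=14 [end]
Varint 3: bytes[6:8] = D8 2C -> value 5720 (2 byte(s))
  byte[8]=0x1E cont=0 payload=0x1E=30: acc |= 30<<0 -> acc=30 shift=7 [end]
Varint 4: bytes[8:9] = 1E -> value 30 (1 byte(s))
  byte[9]=0x91 cont=1 payload=0x11=17: acc |= 17<<0 -> acc=17 shift=7
  byte[10]=0x94 cont=1 payload=0x14=20: acc |= 20<<7 -> acc=2577 shift=14
  byte[11]=0x9A cont=1 payload=0x1A=26: acc |= 26<<14 -> acc=428561 shift=21
  byte[12]=0x7F cont=0 payload=0x7F=127: acc |= 127<<21 -> acc=266766865 shift=28 [end]
Varint 5: bytes[9:13] = 91 94 9A 7F -> value 266766865 (4 byte(s))
  byte[13]=0x90 cont=1 payload=0x10=16: acc |= 16<<0 -> acc=16 shift=7
  byte[14]=0x8F cont=1 payload=0x0F=15: acc |= 15<<7 -> acc=1936 shift=14
  byte[15]=0x96 cont=1 payload=0x16=22: acc |= 22<<14 -> acc=362384 shift=21
  byte[16]=0x31 cont=0 payload=0x31=49: acc |= 49<<21 -> acc=103122832 shift=28 [end]
Varint 6: bytes[13:17] = 90 8F 96 31 -> value 103122832 (4 byte(s))
  byte[17]=0xE0 cont=1 payload=0x60=96: acc |= 96<<0 -> acc=96 shift=7
  byte[18]=0x20 cont=0 payload=0x20=32: acc |= 32<<7 -> acc=4192 shift=14 [end]
Varint 7: bytes[17:19] = E0 20 -> value 4192 (2 byte(s))

Answer: 13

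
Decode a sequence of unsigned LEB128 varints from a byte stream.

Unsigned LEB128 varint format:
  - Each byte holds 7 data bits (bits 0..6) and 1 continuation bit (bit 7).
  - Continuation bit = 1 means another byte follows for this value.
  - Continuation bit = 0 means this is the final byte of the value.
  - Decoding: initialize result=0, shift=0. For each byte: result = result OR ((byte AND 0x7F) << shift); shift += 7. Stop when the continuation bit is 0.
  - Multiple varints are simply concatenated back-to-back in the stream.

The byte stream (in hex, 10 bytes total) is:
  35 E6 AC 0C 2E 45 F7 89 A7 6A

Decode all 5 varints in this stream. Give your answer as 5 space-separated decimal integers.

  byte[0]=0x35 cont=0 payload=0x35=53: acc |= 53<<0 -> acc=53 shift=7 [end]
Varint 1: bytes[0:1] = 35 -> value 53 (1 byte(s))
  byte[1]=0xE6 cont=1 payload=0x66=102: acc |= 102<<0 -> acc=102 shift=7
  byte[2]=0xAC cont=1 payload=0x2C=44: acc |= 44<<7 -> acc=5734 shift=14
  byte[3]=0x0C cont=0 payload=0x0C=12: acc |= 12<<14 -> acc=202342 shift=21 [end]
Varint 2: bytes[1:4] = E6 AC 0C -> value 202342 (3 byte(s))
  byte[4]=0x2E cont=0 payload=0x2E=46: acc |= 46<<0 -> acc=46 shift=7 [end]
Varint 3: bytes[4:5] = 2E -> value 46 (1 byte(s))
  byte[5]=0x45 cont=0 payload=0x45=69: acc |= 69<<0 -> acc=69 shift=7 [end]
Varint 4: bytes[5:6] = 45 -> value 69 (1 byte(s))
  byte[6]=0xF7 cont=1 payload=0x77=119: acc |= 119<<0 -> acc=119 shift=7
  byte[7]=0x89 cont=1 payload=0x09=9: acc |= 9<<7 -> acc=1271 shift=14
  byte[8]=0xA7 cont=1 payload=0x27=39: acc |= 39<<14 -> acc=640247 shift=21
  byte[9]=0x6A cont=0 payload=0x6A=106: acc |= 106<<21 -> acc=222938359 shift=28 [end]
Varint 5: bytes[6:10] = F7 89 A7 6A -> value 222938359 (4 byte(s))

Answer: 53 202342 46 69 222938359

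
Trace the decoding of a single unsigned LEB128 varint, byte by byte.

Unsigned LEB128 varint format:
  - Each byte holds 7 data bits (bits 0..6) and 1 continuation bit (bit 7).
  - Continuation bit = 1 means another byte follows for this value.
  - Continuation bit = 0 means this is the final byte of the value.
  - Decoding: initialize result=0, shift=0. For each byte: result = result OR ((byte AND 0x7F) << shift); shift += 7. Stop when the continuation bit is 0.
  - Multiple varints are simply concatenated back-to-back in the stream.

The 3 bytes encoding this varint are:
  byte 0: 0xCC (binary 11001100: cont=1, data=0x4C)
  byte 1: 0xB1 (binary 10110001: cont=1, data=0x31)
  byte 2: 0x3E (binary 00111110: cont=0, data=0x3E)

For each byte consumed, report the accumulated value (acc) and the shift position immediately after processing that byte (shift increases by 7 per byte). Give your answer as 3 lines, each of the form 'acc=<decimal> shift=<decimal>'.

Answer: acc=76 shift=7
acc=6348 shift=14
acc=1022156 shift=21

Derivation:
byte 0=0xCC: payload=0x4C=76, contrib = 76<<0 = 76; acc -> 76, shift -> 7
byte 1=0xB1: payload=0x31=49, contrib = 49<<7 = 6272; acc -> 6348, shift -> 14
byte 2=0x3E: payload=0x3E=62, contrib = 62<<14 = 1015808; acc -> 1022156, shift -> 21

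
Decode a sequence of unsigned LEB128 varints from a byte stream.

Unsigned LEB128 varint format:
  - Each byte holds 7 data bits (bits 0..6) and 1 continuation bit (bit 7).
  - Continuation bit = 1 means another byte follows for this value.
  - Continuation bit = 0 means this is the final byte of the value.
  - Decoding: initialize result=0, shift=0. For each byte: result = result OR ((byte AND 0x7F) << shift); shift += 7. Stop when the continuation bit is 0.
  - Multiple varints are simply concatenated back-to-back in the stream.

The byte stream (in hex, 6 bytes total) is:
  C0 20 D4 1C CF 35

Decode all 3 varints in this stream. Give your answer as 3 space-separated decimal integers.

Answer: 4160 3668 6863

Derivation:
  byte[0]=0xC0 cont=1 payload=0x40=64: acc |= 64<<0 -> acc=64 shift=7
  byte[1]=0x20 cont=0 payload=0x20=32: acc |= 32<<7 -> acc=4160 shift=14 [end]
Varint 1: bytes[0:2] = C0 20 -> value 4160 (2 byte(s))
  byte[2]=0xD4 cont=1 payload=0x54=84: acc |= 84<<0 -> acc=84 shift=7
  byte[3]=0x1C cont=0 payload=0x1C=28: acc |= 28<<7 -> acc=3668 shift=14 [end]
Varint 2: bytes[2:4] = D4 1C -> value 3668 (2 byte(s))
  byte[4]=0xCF cont=1 payload=0x4F=79: acc |= 79<<0 -> acc=79 shift=7
  byte[5]=0x35 cont=0 payload=0x35=53: acc |= 53<<7 -> acc=6863 shift=14 [end]
Varint 3: bytes[4:6] = CF 35 -> value 6863 (2 byte(s))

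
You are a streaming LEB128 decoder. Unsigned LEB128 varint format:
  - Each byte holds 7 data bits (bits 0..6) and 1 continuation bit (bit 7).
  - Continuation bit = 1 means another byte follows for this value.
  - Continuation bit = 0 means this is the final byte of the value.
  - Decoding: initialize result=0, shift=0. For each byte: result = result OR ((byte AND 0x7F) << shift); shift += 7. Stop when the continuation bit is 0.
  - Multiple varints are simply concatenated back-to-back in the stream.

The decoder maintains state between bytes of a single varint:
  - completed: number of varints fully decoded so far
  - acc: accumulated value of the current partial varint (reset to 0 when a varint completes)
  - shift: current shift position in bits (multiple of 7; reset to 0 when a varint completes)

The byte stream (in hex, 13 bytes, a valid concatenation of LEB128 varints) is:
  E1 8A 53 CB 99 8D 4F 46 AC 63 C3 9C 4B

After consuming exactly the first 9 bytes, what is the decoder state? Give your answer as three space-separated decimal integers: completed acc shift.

byte[0]=0xE1 cont=1 payload=0x61: acc |= 97<<0 -> completed=0 acc=97 shift=7
byte[1]=0x8A cont=1 payload=0x0A: acc |= 10<<7 -> completed=0 acc=1377 shift=14
byte[2]=0x53 cont=0 payload=0x53: varint #1 complete (value=1361249); reset -> completed=1 acc=0 shift=0
byte[3]=0xCB cont=1 payload=0x4B: acc |= 75<<0 -> completed=1 acc=75 shift=7
byte[4]=0x99 cont=1 payload=0x19: acc |= 25<<7 -> completed=1 acc=3275 shift=14
byte[5]=0x8D cont=1 payload=0x0D: acc |= 13<<14 -> completed=1 acc=216267 shift=21
byte[6]=0x4F cont=0 payload=0x4F: varint #2 complete (value=165891275); reset -> completed=2 acc=0 shift=0
byte[7]=0x46 cont=0 payload=0x46: varint #3 complete (value=70); reset -> completed=3 acc=0 shift=0
byte[8]=0xAC cont=1 payload=0x2C: acc |= 44<<0 -> completed=3 acc=44 shift=7

Answer: 3 44 7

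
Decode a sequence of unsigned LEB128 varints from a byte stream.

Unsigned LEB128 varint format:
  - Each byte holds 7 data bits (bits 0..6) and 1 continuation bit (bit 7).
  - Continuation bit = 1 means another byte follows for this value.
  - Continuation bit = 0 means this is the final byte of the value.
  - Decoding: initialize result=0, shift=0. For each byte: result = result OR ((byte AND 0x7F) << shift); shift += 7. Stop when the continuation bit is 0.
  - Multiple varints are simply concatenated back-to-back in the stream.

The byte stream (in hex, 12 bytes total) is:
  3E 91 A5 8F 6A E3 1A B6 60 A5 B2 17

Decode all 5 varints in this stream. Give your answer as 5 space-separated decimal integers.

Answer: 62 222548625 3427 12342 383269

Derivation:
  byte[0]=0x3E cont=0 payload=0x3E=62: acc |= 62<<0 -> acc=62 shift=7 [end]
Varint 1: bytes[0:1] = 3E -> value 62 (1 byte(s))
  byte[1]=0x91 cont=1 payload=0x11=17: acc |= 17<<0 -> acc=17 shift=7
  byte[2]=0xA5 cont=1 payload=0x25=37: acc |= 37<<7 -> acc=4753 shift=14
  byte[3]=0x8F cont=1 payload=0x0F=15: acc |= 15<<14 -> acc=250513 shift=21
  byte[4]=0x6A cont=0 payload=0x6A=106: acc |= 106<<21 -> acc=222548625 shift=28 [end]
Varint 2: bytes[1:5] = 91 A5 8F 6A -> value 222548625 (4 byte(s))
  byte[5]=0xE3 cont=1 payload=0x63=99: acc |= 99<<0 -> acc=99 shift=7
  byte[6]=0x1A cont=0 payload=0x1A=26: acc |= 26<<7 -> acc=3427 shift=14 [end]
Varint 3: bytes[5:7] = E3 1A -> value 3427 (2 byte(s))
  byte[7]=0xB6 cont=1 payload=0x36=54: acc |= 54<<0 -> acc=54 shift=7
  byte[8]=0x60 cont=0 payload=0x60=96: acc |= 96<<7 -> acc=12342 shift=14 [end]
Varint 4: bytes[7:9] = B6 60 -> value 12342 (2 byte(s))
  byte[9]=0xA5 cont=1 payload=0x25=37: acc |= 37<<0 -> acc=37 shift=7
  byte[10]=0xB2 cont=1 payload=0x32=50: acc |= 50<<7 -> acc=6437 shift=14
  byte[11]=0x17 cont=0 payload=0x17=23: acc |= 23<<14 -> acc=383269 shift=21 [end]
Varint 5: bytes[9:12] = A5 B2 17 -> value 383269 (3 byte(s))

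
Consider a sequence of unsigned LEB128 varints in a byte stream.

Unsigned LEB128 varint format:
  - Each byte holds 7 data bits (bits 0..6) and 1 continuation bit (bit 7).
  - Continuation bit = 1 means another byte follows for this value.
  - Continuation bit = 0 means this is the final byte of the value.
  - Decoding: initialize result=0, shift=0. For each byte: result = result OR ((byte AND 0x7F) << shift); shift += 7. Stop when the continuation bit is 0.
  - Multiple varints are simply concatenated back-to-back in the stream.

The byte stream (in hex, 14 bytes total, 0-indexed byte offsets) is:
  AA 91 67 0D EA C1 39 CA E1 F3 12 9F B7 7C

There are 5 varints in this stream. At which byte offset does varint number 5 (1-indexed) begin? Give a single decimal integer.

  byte[0]=0xAA cont=1 payload=0x2A=42: acc |= 42<<0 -> acc=42 shift=7
  byte[1]=0x91 cont=1 payload=0x11=17: acc |= 17<<7 -> acc=2218 shift=14
  byte[2]=0x67 cont=0 payload=0x67=103: acc |= 103<<14 -> acc=1689770 shift=21 [end]
Varint 1: bytes[0:3] = AA 91 67 -> value 1689770 (3 byte(s))
  byte[3]=0x0D cont=0 payload=0x0D=13: acc |= 13<<0 -> acc=13 shift=7 [end]
Varint 2: bytes[3:4] = 0D -> value 13 (1 byte(s))
  byte[4]=0xEA cont=1 payload=0x6A=106: acc |= 106<<0 -> acc=106 shift=7
  byte[5]=0xC1 cont=1 payload=0x41=65: acc |= 65<<7 -> acc=8426 shift=14
  byte[6]=0x39 cont=0 payload=0x39=57: acc |= 57<<14 -> acc=942314 shift=21 [end]
Varint 3: bytes[4:7] = EA C1 39 -> value 942314 (3 byte(s))
  byte[7]=0xCA cont=1 payload=0x4A=74: acc |= 74<<0 -> acc=74 shift=7
  byte[8]=0xE1 cont=1 payload=0x61=97: acc |= 97<<7 -> acc=12490 shift=14
  byte[9]=0xF3 cont=1 payload=0x73=115: acc |= 115<<14 -> acc=1896650 shift=21
  byte[10]=0x12 cont=0 payload=0x12=18: acc |= 18<<21 -> acc=39645386 shift=28 [end]
Varint 4: bytes[7:11] = CA E1 F3 12 -> value 39645386 (4 byte(s))
  byte[11]=0x9F cont=1 payload=0x1F=31: acc |= 31<<0 -> acc=31 shift=7
  byte[12]=0xB7 cont=1 payload=0x37=55: acc |= 55<<7 -> acc=7071 shift=14
  byte[13]=0x7C cont=0 payload=0x7C=124: acc |= 124<<14 -> acc=2038687 shift=21 [end]
Varint 5: bytes[11:14] = 9F B7 7C -> value 2038687 (3 byte(s))

Answer: 11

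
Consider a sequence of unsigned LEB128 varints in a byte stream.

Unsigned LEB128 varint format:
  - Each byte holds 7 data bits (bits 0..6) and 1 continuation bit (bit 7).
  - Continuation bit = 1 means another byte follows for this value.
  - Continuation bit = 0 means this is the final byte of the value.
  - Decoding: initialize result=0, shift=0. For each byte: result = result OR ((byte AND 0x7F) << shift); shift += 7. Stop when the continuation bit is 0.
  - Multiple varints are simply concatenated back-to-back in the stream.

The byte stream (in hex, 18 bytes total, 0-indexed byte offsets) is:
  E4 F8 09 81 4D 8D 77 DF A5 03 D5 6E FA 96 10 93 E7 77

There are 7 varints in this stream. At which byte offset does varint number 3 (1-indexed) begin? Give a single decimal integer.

  byte[0]=0xE4 cont=1 payload=0x64=100: acc |= 100<<0 -> acc=100 shift=7
  byte[1]=0xF8 cont=1 payload=0x78=120: acc |= 120<<7 -> acc=15460 shift=14
  byte[2]=0x09 cont=0 payload=0x09=9: acc |= 9<<14 -> acc=162916 shift=21 [end]
Varint 1: bytes[0:3] = E4 F8 09 -> value 162916 (3 byte(s))
  byte[3]=0x81 cont=1 payload=0x01=1: acc |= 1<<0 -> acc=1 shift=7
  byte[4]=0x4D cont=0 payload=0x4D=77: acc |= 77<<7 -> acc=9857 shift=14 [end]
Varint 2: bytes[3:5] = 81 4D -> value 9857 (2 byte(s))
  byte[5]=0x8D cont=1 payload=0x0D=13: acc |= 13<<0 -> acc=13 shift=7
  byte[6]=0x77 cont=0 payload=0x77=119: acc |= 119<<7 -> acc=15245 shift=14 [end]
Varint 3: bytes[5:7] = 8D 77 -> value 15245 (2 byte(s))
  byte[7]=0xDF cont=1 payload=0x5F=95: acc |= 95<<0 -> acc=95 shift=7
  byte[8]=0xA5 cont=1 payload=0x25=37: acc |= 37<<7 -> acc=4831 shift=14
  byte[9]=0x03 cont=0 payload=0x03=3: acc |= 3<<14 -> acc=53983 shift=21 [end]
Varint 4: bytes[7:10] = DF A5 03 -> value 53983 (3 byte(s))
  byte[10]=0xD5 cont=1 payload=0x55=85: acc |= 85<<0 -> acc=85 shift=7
  byte[11]=0x6E cont=0 payload=0x6E=110: acc |= 110<<7 -> acc=14165 shift=14 [end]
Varint 5: bytes[10:12] = D5 6E -> value 14165 (2 byte(s))
  byte[12]=0xFA cont=1 payload=0x7A=122: acc |= 122<<0 -> acc=122 shift=7
  byte[13]=0x96 cont=1 payload=0x16=22: acc |= 22<<7 -> acc=2938 shift=14
  byte[14]=0x10 cont=0 payload=0x10=16: acc |= 16<<14 -> acc=265082 shift=21 [end]
Varint 6: bytes[12:15] = FA 96 10 -> value 265082 (3 byte(s))
  byte[15]=0x93 cont=1 payload=0x13=19: acc |= 19<<0 -> acc=19 shift=7
  byte[16]=0xE7 cont=1 payload=0x67=103: acc |= 103<<7 -> acc=13203 shift=14
  byte[17]=0x77 cont=0 payload=0x77=119: acc |= 119<<14 -> acc=1962899 shift=21 [end]
Varint 7: bytes[15:18] = 93 E7 77 -> value 1962899 (3 byte(s))

Answer: 5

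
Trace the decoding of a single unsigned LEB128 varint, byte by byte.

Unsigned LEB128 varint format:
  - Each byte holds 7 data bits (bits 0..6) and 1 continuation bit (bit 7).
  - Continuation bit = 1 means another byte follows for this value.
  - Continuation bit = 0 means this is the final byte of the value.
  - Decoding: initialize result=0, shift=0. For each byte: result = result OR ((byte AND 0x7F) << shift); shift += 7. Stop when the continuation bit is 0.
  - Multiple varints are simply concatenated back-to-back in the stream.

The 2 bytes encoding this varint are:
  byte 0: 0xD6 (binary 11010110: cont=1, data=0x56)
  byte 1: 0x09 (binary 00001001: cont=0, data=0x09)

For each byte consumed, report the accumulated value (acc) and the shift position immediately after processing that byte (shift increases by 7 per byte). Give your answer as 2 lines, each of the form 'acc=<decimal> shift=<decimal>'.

byte 0=0xD6: payload=0x56=86, contrib = 86<<0 = 86; acc -> 86, shift -> 7
byte 1=0x09: payload=0x09=9, contrib = 9<<7 = 1152; acc -> 1238, shift -> 14

Answer: acc=86 shift=7
acc=1238 shift=14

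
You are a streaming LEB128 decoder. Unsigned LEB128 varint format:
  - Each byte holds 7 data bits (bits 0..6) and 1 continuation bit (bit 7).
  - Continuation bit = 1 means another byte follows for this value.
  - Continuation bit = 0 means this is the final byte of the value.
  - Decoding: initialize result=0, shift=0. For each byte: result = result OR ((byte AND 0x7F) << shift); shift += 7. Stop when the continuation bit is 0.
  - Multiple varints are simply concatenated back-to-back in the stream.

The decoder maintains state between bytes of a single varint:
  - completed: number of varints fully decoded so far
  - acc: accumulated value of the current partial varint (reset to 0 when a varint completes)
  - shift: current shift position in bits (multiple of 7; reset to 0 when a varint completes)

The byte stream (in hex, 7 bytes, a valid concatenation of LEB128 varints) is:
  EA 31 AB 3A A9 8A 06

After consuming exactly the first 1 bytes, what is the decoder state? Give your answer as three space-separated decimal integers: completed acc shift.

byte[0]=0xEA cont=1 payload=0x6A: acc |= 106<<0 -> completed=0 acc=106 shift=7

Answer: 0 106 7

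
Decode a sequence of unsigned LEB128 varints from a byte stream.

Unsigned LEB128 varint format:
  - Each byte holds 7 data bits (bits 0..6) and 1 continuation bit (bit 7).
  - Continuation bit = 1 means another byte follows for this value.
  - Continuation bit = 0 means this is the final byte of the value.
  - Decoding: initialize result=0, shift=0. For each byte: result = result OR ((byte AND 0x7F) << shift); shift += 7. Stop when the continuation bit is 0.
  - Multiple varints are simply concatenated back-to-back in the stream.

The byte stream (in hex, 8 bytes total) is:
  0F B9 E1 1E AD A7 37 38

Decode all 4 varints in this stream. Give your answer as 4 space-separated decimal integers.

  byte[0]=0x0F cont=0 payload=0x0F=15: acc |= 15<<0 -> acc=15 shift=7 [end]
Varint 1: bytes[0:1] = 0F -> value 15 (1 byte(s))
  byte[1]=0xB9 cont=1 payload=0x39=57: acc |= 57<<0 -> acc=57 shift=7
  byte[2]=0xE1 cont=1 payload=0x61=97: acc |= 97<<7 -> acc=12473 shift=14
  byte[3]=0x1E cont=0 payload=0x1E=30: acc |= 30<<14 -> acc=503993 shift=21 [end]
Varint 2: bytes[1:4] = B9 E1 1E -> value 503993 (3 byte(s))
  byte[4]=0xAD cont=1 payload=0x2D=45: acc |= 45<<0 -> acc=45 shift=7
  byte[5]=0xA7 cont=1 payload=0x27=39: acc |= 39<<7 -> acc=5037 shift=14
  byte[6]=0x37 cont=0 payload=0x37=55: acc |= 55<<14 -> acc=906157 shift=21 [end]
Varint 3: bytes[4:7] = AD A7 37 -> value 906157 (3 byte(s))
  byte[7]=0x38 cont=0 payload=0x38=56: acc |= 56<<0 -> acc=56 shift=7 [end]
Varint 4: bytes[7:8] = 38 -> value 56 (1 byte(s))

Answer: 15 503993 906157 56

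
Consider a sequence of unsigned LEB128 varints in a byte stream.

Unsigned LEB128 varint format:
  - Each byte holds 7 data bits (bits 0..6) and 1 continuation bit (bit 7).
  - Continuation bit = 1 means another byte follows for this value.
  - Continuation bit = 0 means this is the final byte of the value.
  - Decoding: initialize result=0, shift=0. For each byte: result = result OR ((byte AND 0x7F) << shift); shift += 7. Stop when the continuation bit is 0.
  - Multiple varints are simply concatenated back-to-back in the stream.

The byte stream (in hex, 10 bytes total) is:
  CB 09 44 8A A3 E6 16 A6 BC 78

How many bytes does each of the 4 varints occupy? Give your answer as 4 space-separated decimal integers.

  byte[0]=0xCB cont=1 payload=0x4B=75: acc |= 75<<0 -> acc=75 shift=7
  byte[1]=0x09 cont=0 payload=0x09=9: acc |= 9<<7 -> acc=1227 shift=14 [end]
Varint 1: bytes[0:2] = CB 09 -> value 1227 (2 byte(s))
  byte[2]=0x44 cont=0 payload=0x44=68: acc |= 68<<0 -> acc=68 shift=7 [end]
Varint 2: bytes[2:3] = 44 -> value 68 (1 byte(s))
  byte[3]=0x8A cont=1 payload=0x0A=10: acc |= 10<<0 -> acc=10 shift=7
  byte[4]=0xA3 cont=1 payload=0x23=35: acc |= 35<<7 -> acc=4490 shift=14
  byte[5]=0xE6 cont=1 payload=0x66=102: acc |= 102<<14 -> acc=1675658 shift=21
  byte[6]=0x16 cont=0 payload=0x16=22: acc |= 22<<21 -> acc=47813002 shift=28 [end]
Varint 3: bytes[3:7] = 8A A3 E6 16 -> value 47813002 (4 byte(s))
  byte[7]=0xA6 cont=1 payload=0x26=38: acc |= 38<<0 -> acc=38 shift=7
  byte[8]=0xBC cont=1 payload=0x3C=60: acc |= 60<<7 -> acc=7718 shift=14
  byte[9]=0x78 cont=0 payload=0x78=120: acc |= 120<<14 -> acc=1973798 shift=21 [end]
Varint 4: bytes[7:10] = A6 BC 78 -> value 1973798 (3 byte(s))

Answer: 2 1 4 3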